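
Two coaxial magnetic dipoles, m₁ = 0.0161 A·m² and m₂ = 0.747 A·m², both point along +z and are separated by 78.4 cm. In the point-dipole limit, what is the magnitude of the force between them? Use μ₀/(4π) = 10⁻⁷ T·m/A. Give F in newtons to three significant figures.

On-axis B of dipole 1: B = (μ₀/4π)·2m₁/r³. Force on dipole 2: F = m₂·dB/dr.
dB/dr = −(μ₀/4π)·6m₁/r⁴, so |F| = (μ₀/4π)·6m₁m₂/r⁴.
F = 6(10⁻⁷)(0.0161)(0.747)/(0.784)⁴ = 1.910×10⁻⁸ N.

F ≈ 1.91×10⁻⁸ N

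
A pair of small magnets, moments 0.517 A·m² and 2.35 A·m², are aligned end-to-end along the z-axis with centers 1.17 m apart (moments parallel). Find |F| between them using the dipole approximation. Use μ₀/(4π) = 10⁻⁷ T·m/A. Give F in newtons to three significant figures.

F ≈ 3.89×10⁻⁷ N

On-axis B of dipole 1: B = (μ₀/4π)·2m₁/r³. Force on dipole 2: F = m₂·dB/dr.
dB/dr = −(μ₀/4π)·6m₁/r⁴, so |F| = (μ₀/4π)·6m₁m₂/r⁴.
F = 6(10⁻⁷)(0.517)(2.35)/(1.17)⁴ = 3.890×10⁻⁷ N.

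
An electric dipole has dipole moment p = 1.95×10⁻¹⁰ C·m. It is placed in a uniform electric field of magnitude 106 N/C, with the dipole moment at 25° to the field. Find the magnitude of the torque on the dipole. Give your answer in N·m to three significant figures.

τ ≈ 8.74×10⁻⁹ N·m

Torque on an electric dipole: τ = pE sinθ.
τ = (1.95×10⁻¹⁰)(106)·sin25° = 8.736×10⁻⁹ N·m.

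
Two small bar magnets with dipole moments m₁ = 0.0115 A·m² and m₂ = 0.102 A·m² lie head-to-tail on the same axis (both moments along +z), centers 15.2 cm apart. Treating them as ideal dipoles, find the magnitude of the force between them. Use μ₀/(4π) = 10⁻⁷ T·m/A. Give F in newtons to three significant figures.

On-axis B of dipole 1: B = (μ₀/4π)·2m₁/r³. Force on dipole 2: F = m₂·dB/dr.
dB/dr = −(μ₀/4π)·6m₁/r⁴, so |F| = (μ₀/4π)·6m₁m₂/r⁴.
F = 6(10⁻⁷)(0.0115)(0.102)/(0.152)⁴ = 1.318×10⁻⁶ N.

F ≈ 1.32×10⁻⁶ N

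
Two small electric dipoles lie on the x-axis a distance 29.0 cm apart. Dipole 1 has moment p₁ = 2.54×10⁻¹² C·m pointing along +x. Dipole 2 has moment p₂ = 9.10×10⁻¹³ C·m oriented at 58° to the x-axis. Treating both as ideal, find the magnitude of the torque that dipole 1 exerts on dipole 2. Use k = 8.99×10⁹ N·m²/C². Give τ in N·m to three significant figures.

τ ≈ 1.45×10⁻¹² N·m

The second dipole sits on the axis of the first, so the field there is axial: E₁ = 2kp₁/r³ along +x.
E₁ = 2(8.99×10⁹)(2.54×10⁻¹²)/(0.290)³ = 1.873 N/C.
Torque on the second dipole: τ = p₂ E₁ sinθ.
τ = (9.10×10⁻¹³)(1.873)·sin58° = 1.445×10⁻¹² N·m.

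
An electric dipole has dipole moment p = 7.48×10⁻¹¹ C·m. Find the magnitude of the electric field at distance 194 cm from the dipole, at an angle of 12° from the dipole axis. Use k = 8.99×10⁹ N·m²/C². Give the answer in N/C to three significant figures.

E ≈ 0.181 N/C

At angle θ the dipole field magnitude is E = (kp/r³)·√(1 + 3cos²θ).
kp/r³ = (8.99×10⁹)(7.48×10⁻¹¹) / (1.94)³ = 0.09210 N/C.
√(1 + 3cos²12°) = √(1 + 3·0.9568) = √3.8703 ≈ 1.9673.
E ≈ 0.09210 × 1.967 = 0.1812 N/C.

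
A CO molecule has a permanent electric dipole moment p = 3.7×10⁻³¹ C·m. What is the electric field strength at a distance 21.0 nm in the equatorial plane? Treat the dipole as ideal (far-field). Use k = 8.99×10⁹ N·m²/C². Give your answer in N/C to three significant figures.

On the perpendicular bisector E = kp/r³ (half the axial value at the same distance).
E = (8.99×10⁹)(3.70×10⁻³¹) / (2.10×10⁻⁸)³ = 359.2 N/C.

E ≈ 359 N/C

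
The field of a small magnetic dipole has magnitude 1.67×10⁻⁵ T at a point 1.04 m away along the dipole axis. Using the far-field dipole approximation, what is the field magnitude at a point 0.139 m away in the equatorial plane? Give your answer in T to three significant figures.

B ≈ 0.00350 T

Dipole fields scale as 1/r³ in the far field.
The axial field is twice the equatorial field at the same r, so the geometry factor is 1/2.
B₂ = B₁ · (1/2) · (r₁/r₂)³ = 1.67×10⁻⁵ · 0.5 · (1.04/0.139)³.
(r₁/r₂)³ = (7.482)³ = 418.8.
B₂ ≈ 0.003497 T.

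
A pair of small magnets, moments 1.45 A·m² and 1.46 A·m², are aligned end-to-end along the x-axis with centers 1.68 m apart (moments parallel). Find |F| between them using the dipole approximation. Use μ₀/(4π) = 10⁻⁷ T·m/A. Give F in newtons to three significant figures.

On-axis B of dipole 1: B = (μ₀/4π)·2m₁/r³. Force on dipole 2: F = m₂·dB/dr.
dB/dr = −(μ₀/4π)·6m₁/r⁴, so |F| = (μ₀/4π)·6m₁m₂/r⁴.
F = 6(10⁻⁷)(1.45)(1.46)/(1.68)⁴ = 1.595×10⁻⁷ N.

F ≈ 1.59×10⁻⁷ N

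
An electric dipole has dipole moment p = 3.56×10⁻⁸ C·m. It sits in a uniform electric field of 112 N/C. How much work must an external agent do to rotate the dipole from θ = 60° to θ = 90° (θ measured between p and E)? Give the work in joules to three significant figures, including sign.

W ≈ 1.99×10⁻⁶ J

W_ext = ΔU = U(θ₂) − U(θ₁) = −pE cosθ₂ − (−pE cosθ₁) = pE(cosθ₁ − cosθ₂).
W = (3.56×10⁻⁸)(112)·(cos60° − cos90°) = (3.987×10⁻⁶)·(+0.5000) = 1.994×10⁻⁶ J.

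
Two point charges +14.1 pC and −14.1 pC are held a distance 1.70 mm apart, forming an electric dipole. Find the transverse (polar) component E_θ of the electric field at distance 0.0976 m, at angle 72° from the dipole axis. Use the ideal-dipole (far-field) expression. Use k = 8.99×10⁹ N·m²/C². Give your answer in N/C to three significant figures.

Dipole moment p = qd = (1.41×10⁻¹¹ C)(0.00170 m) = 2.397×10⁻¹⁴ C·m.
For a dipole, E_θ = (kp sinθ)/r³.
kp/r³ = (8.99×10⁹)(2.397×10⁻¹⁴)/(0.0976)³ = 0.2318 N/C.
E_θ = 0.2318·sin72° = 0.2204 N/C.

E_θ ≈ 0.220 N/C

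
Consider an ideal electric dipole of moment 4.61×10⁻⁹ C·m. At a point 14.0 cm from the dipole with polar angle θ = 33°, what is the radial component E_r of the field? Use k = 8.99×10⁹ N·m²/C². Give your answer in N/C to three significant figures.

For a dipole, E_r = (2kp cosθ)/r³.
kp/r³ = (8.99×10⁹)(4.61×10⁻⁹)/(0.140)³ = 1.510×10⁴ N/C.
E_r = 2·1.510×10⁴·cos33° = 2.533×10⁴ N/C.

E_r ≈ 2.53×10⁴ N/C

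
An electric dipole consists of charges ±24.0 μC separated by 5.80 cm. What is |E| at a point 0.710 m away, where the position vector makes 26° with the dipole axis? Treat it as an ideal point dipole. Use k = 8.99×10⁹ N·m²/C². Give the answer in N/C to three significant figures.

Dipole moment p = qd = (2.40×10⁻⁵ C)(0.0580 m) = 1.392×10⁻⁶ C·m.
At angle θ the dipole field magnitude is E = (kp/r³)·√(1 + 3cos²θ).
kp/r³ = (8.99×10⁹)(1.392×10⁻⁶) / (0.710)³ = 3.496×10⁴ N/C.
√(1 + 3cos²26°) = √(1 + 3·0.8078) = √3.4235 ≈ 1.8503.
E ≈ 3.496×10⁴ × 1.850 = 6.469×10⁴ N/C.

E ≈ 6.47×10⁴ N/C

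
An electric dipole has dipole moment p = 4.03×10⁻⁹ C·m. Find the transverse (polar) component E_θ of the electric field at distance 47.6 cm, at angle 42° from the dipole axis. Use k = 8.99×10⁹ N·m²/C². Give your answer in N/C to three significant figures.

For a dipole, E_θ = (kp sinθ)/r³.
kp/r³ = (8.99×10⁹)(4.03×10⁻⁹)/(0.476)³ = 335.9 N/C.
E_θ = 335.9·sin42° = 224.8 N/C.

E_θ ≈ 225 N/C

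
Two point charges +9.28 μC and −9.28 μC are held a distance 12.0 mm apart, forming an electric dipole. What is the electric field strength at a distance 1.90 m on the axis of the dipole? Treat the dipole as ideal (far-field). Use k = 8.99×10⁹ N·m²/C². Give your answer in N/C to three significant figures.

E ≈ 292 N/C

Dipole moment p = qd = (9.28×10⁻⁶ C)(0.0120 m) = 1.114×10⁻⁷ C·m.
On the dipole axis E = 2kp/r³.
E = 2·(8.99×10⁹)(1.114×10⁻⁷) / (1.90)³ = 292.0 N/C.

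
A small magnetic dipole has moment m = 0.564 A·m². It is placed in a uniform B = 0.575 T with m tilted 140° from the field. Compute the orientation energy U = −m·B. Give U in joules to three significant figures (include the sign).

U ≈ 0.248 J

U = −m·B = −mB cosθ.
U = −(0.564)(0.575)·cos140° = 0.2484 J.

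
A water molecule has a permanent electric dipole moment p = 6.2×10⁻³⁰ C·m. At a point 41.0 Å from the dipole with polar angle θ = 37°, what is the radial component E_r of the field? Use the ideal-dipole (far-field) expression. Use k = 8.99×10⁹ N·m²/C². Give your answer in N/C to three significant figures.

For a dipole, E_r = (2kp cosθ)/r³.
kp/r³ = (8.99×10⁹)(6.20×10⁻³⁰)/(4.10×10⁻⁹)³ = 8.087×10⁵ N/C.
E_r = 2·8.087×10⁵·cos37° = 1.292×10⁶ N/C.

E_r ≈ 1.29×10⁶ N/C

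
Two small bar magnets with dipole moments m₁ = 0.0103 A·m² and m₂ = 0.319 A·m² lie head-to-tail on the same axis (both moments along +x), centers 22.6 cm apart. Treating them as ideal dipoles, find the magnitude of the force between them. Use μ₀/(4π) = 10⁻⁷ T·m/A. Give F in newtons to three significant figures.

On-axis B of dipole 1: B = (μ₀/4π)·2m₁/r³. Force on dipole 2: F = m₂·dB/dr.
dB/dr = −(μ₀/4π)·6m₁/r⁴, so |F| = (μ₀/4π)·6m₁m₂/r⁴.
F = 6(10⁻⁷)(0.0103)(0.319)/(0.226)⁴ = 7.557×10⁻⁷ N.

F ≈ 7.56×10⁻⁷ N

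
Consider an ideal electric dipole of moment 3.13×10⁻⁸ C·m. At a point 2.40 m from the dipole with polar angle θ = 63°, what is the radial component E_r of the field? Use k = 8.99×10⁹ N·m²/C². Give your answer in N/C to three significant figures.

For a dipole, E_r = (2kp cosθ)/r³.
kp/r³ = (8.99×10⁹)(3.13×10⁻⁸)/(2.40)³ = 20.35 N/C.
E_r = 2·20.35·cos63° = 18.48 N/C.

E_r ≈ 18.5 N/C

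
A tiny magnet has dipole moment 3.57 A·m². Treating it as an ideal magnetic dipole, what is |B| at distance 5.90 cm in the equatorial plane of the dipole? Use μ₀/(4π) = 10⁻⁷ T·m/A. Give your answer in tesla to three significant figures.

In the equatorial plane B = (μ₀/4π)·m/r³ (half the axial value).
B = (10⁻⁷)·(3.57) / (0.0590)³ = 0.001738 T.

B ≈ 0.00174 T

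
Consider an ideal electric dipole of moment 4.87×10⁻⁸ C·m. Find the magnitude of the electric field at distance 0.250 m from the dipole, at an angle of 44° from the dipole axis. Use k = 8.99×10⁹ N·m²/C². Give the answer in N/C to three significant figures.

E ≈ 4.48×10⁴ N/C

At angle θ the dipole field magnitude is E = (kp/r³)·√(1 + 3cos²θ).
kp/r³ = (8.99×10⁹)(4.87×10⁻⁸) / (0.250)³ = 2.802×10⁴ N/C.
√(1 + 3cos²44°) = √(1 + 3·0.5174) = √2.5523 ≈ 1.5976.
E ≈ 2.802×10⁴ × 1.598 = 4.477×10⁴ N/C.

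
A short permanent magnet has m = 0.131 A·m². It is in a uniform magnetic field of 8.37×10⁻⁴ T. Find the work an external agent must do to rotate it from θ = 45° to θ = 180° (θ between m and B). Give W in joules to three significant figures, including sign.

W_ext = ΔU = −mB cosθ₂ + mB cosθ₁ = mB(cosθ₁ − cosθ₂).
W = (0.131)(8.37×10⁻⁴)·(cos45° − cos180°) = (1.096×10⁻⁴)·(+1.7071) = 1.872×10⁻⁴ J.

W ≈ 1.87×10⁻⁴ J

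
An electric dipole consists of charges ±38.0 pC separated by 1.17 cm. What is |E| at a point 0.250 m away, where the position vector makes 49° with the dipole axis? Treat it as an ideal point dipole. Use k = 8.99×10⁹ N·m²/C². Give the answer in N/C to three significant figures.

E ≈ 0.387 N/C

Dipole moment p = qd = (3.80×10⁻¹¹ C)(0.0117 m) = 4.446×10⁻¹³ C·m.
At angle θ the dipole field magnitude is E = (kp/r³)·√(1 + 3cos²θ).
kp/r³ = (8.99×10⁹)(4.446×10⁻¹³) / (0.250)³ = 0.2558 N/C.
√(1 + 3cos²49°) = √(1 + 3·0.4304) = √2.2912 ≈ 1.5137.
E ≈ 0.2558 × 1.514 = 0.3872 N/C.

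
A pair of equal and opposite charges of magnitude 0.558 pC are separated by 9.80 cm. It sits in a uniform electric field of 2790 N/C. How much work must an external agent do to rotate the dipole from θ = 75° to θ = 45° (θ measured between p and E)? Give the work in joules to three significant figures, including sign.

Dipole moment p = qd = (5.58×10⁻¹³ C)(0.0980 m) = 5.468×10⁻¹⁴ C·m.
W_ext = ΔU = U(θ₂) − U(θ₁) = −pE cosθ₂ − (−pE cosθ₁) = pE(cosθ₁ − cosθ₂).
W = (5.468×10⁻¹⁴)(2790)·(cos75° − cos45°) = (1.526×10⁻¹⁰)·(-0.4483) = -6.839×10⁻¹¹ J.

W ≈ -6.84×10⁻¹¹ J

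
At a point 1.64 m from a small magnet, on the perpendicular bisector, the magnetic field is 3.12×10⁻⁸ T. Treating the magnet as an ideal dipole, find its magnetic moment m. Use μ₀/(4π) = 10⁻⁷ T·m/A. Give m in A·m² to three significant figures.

m ≈ 1.38 A·m²

In the equatorial plane B = (μ₀/4π)·m/r³, so m = Br³·4π/(μ₀).
m = (3.12×10⁻⁸)·(1.64)³ / (10⁻⁷) = 1.376 A·m².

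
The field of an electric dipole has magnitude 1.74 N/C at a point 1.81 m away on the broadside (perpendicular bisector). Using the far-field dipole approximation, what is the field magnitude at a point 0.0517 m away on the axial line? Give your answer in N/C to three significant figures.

E ≈ 1.49×10⁵ N/C

Dipole fields scale as 1/r³ in the far field.
The axial field is twice the equatorial field at the same r, so the geometry factor is 2/1.
E₂ = E₁ · (2/1) · (r₁/r₂)³ = 1.74 · 2 · (1.81/0.0517)³.
(r₁/r₂)³ = (35.01)³ = 4.291e+04.
E₂ ≈ 1.493×10⁵ N/C.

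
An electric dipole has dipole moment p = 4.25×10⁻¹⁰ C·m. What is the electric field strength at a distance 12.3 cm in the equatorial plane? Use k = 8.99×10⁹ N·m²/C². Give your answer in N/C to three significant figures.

E ≈ 2050 N/C

On the perpendicular bisector E = kp/r³ (half the axial value at the same distance).
E = (8.99×10⁹)(4.25×10⁻¹⁰) / (0.123)³ = 2053 N/C.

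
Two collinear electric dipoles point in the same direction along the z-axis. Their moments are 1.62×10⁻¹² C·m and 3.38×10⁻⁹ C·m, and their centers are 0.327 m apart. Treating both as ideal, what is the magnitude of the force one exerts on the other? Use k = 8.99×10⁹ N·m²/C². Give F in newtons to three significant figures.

F ≈ 2.58×10⁻⁸ N

On-axis field of dipole 1 at distance r: E = 2kp₁/r³. Force on dipole 2 is F = p₂·dE/dr (gradient along axis).
dE/dr = −6kp₁/r⁴, so |F| = 6kp₁p₂/r⁴ (attractive for aligned moments).
F = 6(8.99×10⁹)(1.62×10⁻¹²)(3.38×10⁻⁹)/(0.327)⁴ = 2.583×10⁻⁸ N.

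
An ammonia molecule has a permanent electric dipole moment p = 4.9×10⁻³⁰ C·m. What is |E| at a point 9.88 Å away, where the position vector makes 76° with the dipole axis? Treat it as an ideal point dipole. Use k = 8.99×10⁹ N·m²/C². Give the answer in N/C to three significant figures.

At angle θ the dipole field magnitude is E = (kp/r³)·√(1 + 3cos²θ).
kp/r³ = (8.99×10⁹)(4.90×10⁻³⁰) / (9.88×10⁻¹⁰)³ = 4.568×10⁷ N/C.
√(1 + 3cos²76°) = √(1 + 3·0.0585) = √1.1756 ≈ 1.0842.
E ≈ 4.568×10⁷ × 1.084 = 4.952×10⁷ N/C.

E ≈ 4.95×10⁷ N/C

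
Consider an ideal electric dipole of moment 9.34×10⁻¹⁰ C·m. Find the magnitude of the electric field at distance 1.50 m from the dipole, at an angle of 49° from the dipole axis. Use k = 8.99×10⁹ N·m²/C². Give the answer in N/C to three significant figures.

At angle θ the dipole field magnitude is E = (kp/r³)·√(1 + 3cos²θ).
kp/r³ = (8.99×10⁹)(9.34×10⁻¹⁰) / (1.50)³ = 2.488 N/C.
√(1 + 3cos²49°) = √(1 + 3·0.4304) = √2.2912 ≈ 1.5137.
E ≈ 2.488 × 1.514 = 3.766 N/C.

E ≈ 3.77 N/C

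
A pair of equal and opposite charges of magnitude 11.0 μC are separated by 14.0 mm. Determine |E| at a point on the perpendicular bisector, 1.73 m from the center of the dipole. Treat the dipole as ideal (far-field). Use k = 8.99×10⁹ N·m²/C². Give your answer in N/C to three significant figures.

E ≈ 267 N/C

Dipole moment p = qd = (1.10×10⁻⁵ C)(0.0140 m) = 1.54×10⁻⁷ C·m.
On the perpendicular bisector E = kp/r³ (half the axial value at the same distance).
E = (8.99×10⁹)(1.54×10⁻⁷) / (1.73)³ = 267.4 N/C.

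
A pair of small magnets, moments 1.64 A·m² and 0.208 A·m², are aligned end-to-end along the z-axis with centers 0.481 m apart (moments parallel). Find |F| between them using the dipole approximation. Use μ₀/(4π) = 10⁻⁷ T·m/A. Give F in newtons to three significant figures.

On-axis B of dipole 1: B = (μ₀/4π)·2m₁/r³. Force on dipole 2: F = m₂·dB/dr.
dB/dr = −(μ₀/4π)·6m₁/r⁴, so |F| = (μ₀/4π)·6m₁m₂/r⁴.
F = 6(10⁻⁷)(1.64)(0.208)/(0.481)⁴ = 3.824×10⁻⁶ N.

F ≈ 3.82×10⁻⁶ N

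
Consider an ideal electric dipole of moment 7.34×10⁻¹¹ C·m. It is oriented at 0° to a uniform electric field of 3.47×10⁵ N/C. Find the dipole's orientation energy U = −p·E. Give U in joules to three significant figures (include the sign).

U = −p·E = −pE cosθ.
U = −(7.34×10⁻¹¹)(3.47×10⁵)·cos0° = -2.547×10⁻⁵ J.

U ≈ -2.55×10⁻⁵ J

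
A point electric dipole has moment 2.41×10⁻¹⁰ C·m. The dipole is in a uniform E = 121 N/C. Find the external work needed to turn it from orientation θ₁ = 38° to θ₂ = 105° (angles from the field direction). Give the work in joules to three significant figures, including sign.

W_ext = ΔU = U(θ₂) − U(θ₁) = −pE cosθ₂ − (−pE cosθ₁) = pE(cosθ₁ − cosθ₂).
W = (2.41×10⁻¹⁰)(121)·(cos38° − cos105°) = (2.916×10⁻⁸)·(+1.0468) = 3.053×10⁻⁸ J.

W ≈ 3.05×10⁻⁸ J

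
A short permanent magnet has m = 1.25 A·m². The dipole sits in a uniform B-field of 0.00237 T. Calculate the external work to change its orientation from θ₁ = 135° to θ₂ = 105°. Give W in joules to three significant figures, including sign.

W ≈ -0.00133 J

W_ext = ΔU = −mB cosθ₂ + mB cosθ₁ = mB(cosθ₁ − cosθ₂).
W = (1.25)(0.00237)·(cos135° − cos105°) = (0.002963)·(-0.4483) = -0.001328 J.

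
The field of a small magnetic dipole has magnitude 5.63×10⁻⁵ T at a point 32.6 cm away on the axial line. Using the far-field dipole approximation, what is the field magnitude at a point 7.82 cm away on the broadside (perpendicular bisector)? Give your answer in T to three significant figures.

Dipole fields scale as 1/r³ in the far field.
The axial field is twice the equatorial field at the same r, so the geometry factor is 1/2.
B₂ = B₁ · (1/2) · (r₁/r₂)³ = 5.63×10⁻⁵ · 0.5 · (32.6/7.82)³.
(r₁/r₂)³ = (4.169)³ = 72.45.
B₂ ≈ 0.002039 T.

B ≈ 0.00204 T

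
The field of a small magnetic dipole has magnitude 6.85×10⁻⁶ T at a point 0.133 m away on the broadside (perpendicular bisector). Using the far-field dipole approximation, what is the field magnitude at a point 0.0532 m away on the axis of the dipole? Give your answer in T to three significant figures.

Dipole fields scale as 1/r³ in the far field.
The axial field is twice the equatorial field at the same r, so the geometry factor is 2/1.
B₂ = B₁ · (2/1) · (r₁/r₂)³ = 6.85×10⁻⁶ · 2 · (0.133/0.0532)³.
(r₁/r₂)³ = (2.5)³ = 15.63.
B₂ ≈ 2.141×10⁻⁴ T.

B ≈ 2.14×10⁻⁴ T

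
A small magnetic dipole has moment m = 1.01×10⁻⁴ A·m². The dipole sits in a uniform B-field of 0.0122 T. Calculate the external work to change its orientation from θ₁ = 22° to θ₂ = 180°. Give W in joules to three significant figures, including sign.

W ≈ 2.37×10⁻⁶ J

W_ext = ΔU = −mB cosθ₂ + mB cosθ₁ = mB(cosθ₁ − cosθ₂).
W = (1.01×10⁻⁴)(0.0122)·(cos22° − cos180°) = (1.232×10⁻⁶)·(+1.9272) = 2.375×10⁻⁶ J.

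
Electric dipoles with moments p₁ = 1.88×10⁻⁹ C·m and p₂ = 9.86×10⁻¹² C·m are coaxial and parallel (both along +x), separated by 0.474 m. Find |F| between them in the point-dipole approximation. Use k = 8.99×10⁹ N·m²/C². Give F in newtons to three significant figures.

F ≈ 1.98×10⁻⁸ N

On-axis field of dipole 1 at distance r: E = 2kp₁/r³. Force on dipole 2 is F = p₂·dE/dr (gradient along axis).
dE/dr = −6kp₁/r⁴, so |F| = 6kp₁p₂/r⁴ (attractive for aligned moments).
F = 6(8.99×10⁹)(1.88×10⁻⁹)(9.86×10⁻¹²)/(0.474)⁴ = 1.981×10⁻⁸ N.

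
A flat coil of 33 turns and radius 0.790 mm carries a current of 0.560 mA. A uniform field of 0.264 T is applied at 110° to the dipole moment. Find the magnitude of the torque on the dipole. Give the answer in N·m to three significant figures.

τ ≈ 8.99×10⁻⁹ N·m

m = NIA = NIπa² = 33·(5.60×10⁻⁴)·π·(7.90×10⁻⁴)² = 3.623×10⁻⁸ A·m².
Torque on a magnetic dipole: τ = mB sinθ.
τ = (3.623×10⁻⁸)(0.264)·sin110° = 8.988×10⁻⁹ N·m.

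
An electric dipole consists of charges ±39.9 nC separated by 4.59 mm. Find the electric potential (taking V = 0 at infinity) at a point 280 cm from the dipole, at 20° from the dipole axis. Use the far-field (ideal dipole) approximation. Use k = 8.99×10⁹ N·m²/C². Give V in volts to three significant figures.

V ≈ 0.197 V

Dipole moment p = qd = (3.99×10⁻⁸ C)(0.00459 m) = 1.831×10⁻¹⁰ C·m.
The dipole potential is V = kp cosθ / r².
V = (8.99×10⁹)(1.831×10⁻¹⁰)·cos20° / (2.80)² = 0.1973 V.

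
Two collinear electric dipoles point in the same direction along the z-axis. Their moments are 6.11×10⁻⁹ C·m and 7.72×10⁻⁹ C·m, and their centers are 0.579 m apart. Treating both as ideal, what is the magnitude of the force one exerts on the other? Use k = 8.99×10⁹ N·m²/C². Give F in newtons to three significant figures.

F ≈ 2.26×10⁻⁵ N

On-axis field of dipole 1 at distance r: E = 2kp₁/r³. Force on dipole 2 is F = p₂·dE/dr (gradient along axis).
dE/dr = −6kp₁/r⁴, so |F| = 6kp₁p₂/r⁴ (attractive for aligned moments).
F = 6(8.99×10⁹)(6.11×10⁻⁹)(7.72×10⁻⁹)/(0.579)⁴ = 2.264×10⁻⁵ N.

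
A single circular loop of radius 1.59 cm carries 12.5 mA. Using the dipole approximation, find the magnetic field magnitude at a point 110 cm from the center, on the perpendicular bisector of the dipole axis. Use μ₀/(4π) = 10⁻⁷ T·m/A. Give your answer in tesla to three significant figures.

B ≈ 7.46×10⁻¹³ T

Magnetic moment m = IA = Iπa² = (0.0125)·π·(0.0159)² = 9.928×10⁻⁶ A·m².
In the equatorial plane B = (μ₀/4π)·m/r³ (half the axial value).
B = (10⁻⁷)·(9.928×10⁻⁶) / (1.10)³ = 7.459×10⁻¹³ T.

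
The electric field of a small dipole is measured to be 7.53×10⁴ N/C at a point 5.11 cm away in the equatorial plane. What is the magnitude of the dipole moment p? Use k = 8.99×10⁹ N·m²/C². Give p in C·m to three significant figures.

In the equatorial plane E = kp/r³, so p = Er³/(k).
p = (7.53×10⁴)·(0.0511)³ / (8.99×10⁹) = 1.118×10⁻⁹ C·m.

p ≈ 1.12×10⁻⁹ C·m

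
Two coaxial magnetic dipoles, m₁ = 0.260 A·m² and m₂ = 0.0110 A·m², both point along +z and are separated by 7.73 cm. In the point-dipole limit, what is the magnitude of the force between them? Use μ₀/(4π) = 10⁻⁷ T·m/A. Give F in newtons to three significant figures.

On-axis B of dipole 1: B = (μ₀/4π)·2m₁/r³. Force on dipole 2: F = m₂·dB/dr.
dB/dr = −(μ₀/4π)·6m₁/r⁴, so |F| = (μ₀/4π)·6m₁m₂/r⁴.
F = 6(10⁻⁷)(0.260)(0.0110)/(0.0773)⁴ = 4.806×10⁻⁵ N.

F ≈ 4.81×10⁻⁵ N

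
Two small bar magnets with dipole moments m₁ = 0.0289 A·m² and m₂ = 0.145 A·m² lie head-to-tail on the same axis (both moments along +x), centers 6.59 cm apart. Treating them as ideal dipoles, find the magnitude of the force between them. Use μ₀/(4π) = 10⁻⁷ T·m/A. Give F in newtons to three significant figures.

On-axis B of dipole 1: B = (μ₀/4π)·2m₁/r³. Force on dipole 2: F = m₂·dB/dr.
dB/dr = −(μ₀/4π)·6m₁/r⁴, so |F| = (μ₀/4π)·6m₁m₂/r⁴.
F = 6(10⁻⁷)(0.0289)(0.145)/(0.0659)⁴ = 1.333×10⁻⁴ N.

F ≈ 1.33×10⁻⁴ N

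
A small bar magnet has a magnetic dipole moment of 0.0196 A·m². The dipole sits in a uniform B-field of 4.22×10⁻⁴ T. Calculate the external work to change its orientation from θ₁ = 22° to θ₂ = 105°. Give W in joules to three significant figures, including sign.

W ≈ 9.81×10⁻⁶ J

W_ext = ΔU = −mB cosθ₂ + mB cosθ₁ = mB(cosθ₁ − cosθ₂).
W = (0.0196)(4.22×10⁻⁴)·(cos22° − cos105°) = (8.271×10⁻⁶)·(+1.1860) = 9.810×10⁻⁶ J.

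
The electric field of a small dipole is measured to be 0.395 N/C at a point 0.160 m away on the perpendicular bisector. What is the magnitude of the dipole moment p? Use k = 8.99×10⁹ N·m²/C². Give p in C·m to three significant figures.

p ≈ 1.80×10⁻¹³ C·m

In the equatorial plane E = kp/r³, so p = Er³/(k).
p = (0.395)·(0.160)³ / (8.99×10⁹) = 1.800×10⁻¹³ C·m.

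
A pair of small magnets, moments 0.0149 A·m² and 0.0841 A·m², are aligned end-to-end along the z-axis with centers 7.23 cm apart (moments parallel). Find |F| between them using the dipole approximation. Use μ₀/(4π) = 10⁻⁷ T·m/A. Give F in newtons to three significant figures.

F ≈ 2.75×10⁻⁵ N

On-axis B of dipole 1: B = (μ₀/4π)·2m₁/r³. Force on dipole 2: F = m₂·dB/dr.
dB/dr = −(μ₀/4π)·6m₁/r⁴, so |F| = (μ₀/4π)·6m₁m₂/r⁴.
F = 6(10⁻⁷)(0.0149)(0.0841)/(0.0723)⁴ = 2.752×10⁻⁵ N.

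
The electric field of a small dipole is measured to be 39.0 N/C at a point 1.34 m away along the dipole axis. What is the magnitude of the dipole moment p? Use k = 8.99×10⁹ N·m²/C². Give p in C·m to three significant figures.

p ≈ 5.22×10⁻⁹ C·m

On axis E = 2kp/r³, so p = Er³/(2k).
p = (39.0)·(1.34)³ / (2·8.99×10⁹) = 5.219×10⁻⁹ C·m.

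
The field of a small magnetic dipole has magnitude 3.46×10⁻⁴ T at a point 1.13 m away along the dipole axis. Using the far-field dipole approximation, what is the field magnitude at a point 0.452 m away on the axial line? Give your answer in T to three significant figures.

Dipole fields scale as 1/r³ in the far field; the geometry is the same at both points.
B₂ = B₁ · (r₁/r₂)³ = 3.46×10⁻⁴ · (1.13/0.452)³.
(r₁/r₂)³ = (2.5)³ = 15.62.
B₂ ≈ 0.005406 T.

B ≈ 0.00541 T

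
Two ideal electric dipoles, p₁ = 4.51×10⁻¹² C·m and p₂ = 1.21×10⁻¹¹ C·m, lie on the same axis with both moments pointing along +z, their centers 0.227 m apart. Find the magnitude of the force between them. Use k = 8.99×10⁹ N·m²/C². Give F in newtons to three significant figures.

F ≈ 1.11×10⁻⁹ N

On-axis field of dipole 1 at distance r: E = 2kp₁/r³. Force on dipole 2 is F = p₂·dE/dr (gradient along axis).
dE/dr = −6kp₁/r⁴, so |F| = 6kp₁p₂/r⁴ (attractive for aligned moments).
F = 6(8.99×10⁹)(4.51×10⁻¹²)(1.21×10⁻¹¹)/(0.227)⁴ = 1.109×10⁻⁹ N.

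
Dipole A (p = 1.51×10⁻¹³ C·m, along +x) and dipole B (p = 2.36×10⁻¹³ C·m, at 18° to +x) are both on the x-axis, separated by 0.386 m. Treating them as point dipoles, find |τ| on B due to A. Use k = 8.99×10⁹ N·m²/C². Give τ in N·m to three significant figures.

τ ≈ 3.44×10⁻¹⁵ N·m

The second dipole sits on the axis of the first, so the field there is axial: E₁ = 2kp₁/r³ along +x.
E₁ = 2(8.99×10⁹)(1.51×10⁻¹³)/(0.386)³ = 0.04721 N/C.
Torque on the second dipole: τ = p₂ E₁ sinθ.
τ = (2.36×10⁻¹³)(0.04721)·sin18° = 3.443×10⁻¹⁵ N·m.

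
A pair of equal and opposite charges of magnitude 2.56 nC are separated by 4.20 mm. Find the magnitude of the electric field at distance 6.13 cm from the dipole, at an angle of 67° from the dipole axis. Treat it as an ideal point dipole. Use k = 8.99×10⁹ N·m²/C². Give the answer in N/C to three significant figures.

Dipole moment p = qd = (2.56×10⁻⁹ C)(0.00420 m) = 1.075×10⁻¹¹ C·m.
At angle θ the dipole field magnitude is E = (kp/r³)·√(1 + 3cos²θ).
kp/r³ = (8.99×10⁹)(1.075×10⁻¹¹) / (0.0613)³ = 419.6 N/C.
√(1 + 3cos²67°) = √(1 + 3·0.1527) = √1.4580 ≈ 1.2075.
E ≈ 419.6 × 1.207 = 506.6 N/C.

E ≈ 507 N/C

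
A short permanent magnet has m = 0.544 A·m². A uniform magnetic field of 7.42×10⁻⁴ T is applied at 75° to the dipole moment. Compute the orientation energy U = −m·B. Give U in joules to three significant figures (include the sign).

U = −m·B = −mB cosθ.
U = −(0.544)(7.42×10⁻⁴)·cos75° = -1.045×10⁻⁴ J.

U ≈ -1.04×10⁻⁴ J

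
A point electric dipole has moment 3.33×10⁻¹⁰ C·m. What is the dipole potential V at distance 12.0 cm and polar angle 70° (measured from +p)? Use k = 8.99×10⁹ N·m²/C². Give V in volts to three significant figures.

The dipole potential is V = kp cosθ / r².
V = (8.99×10⁹)(3.33×10⁻¹⁰)·cos70° / (0.120)² = 71.10 V.

V ≈ 71.1 V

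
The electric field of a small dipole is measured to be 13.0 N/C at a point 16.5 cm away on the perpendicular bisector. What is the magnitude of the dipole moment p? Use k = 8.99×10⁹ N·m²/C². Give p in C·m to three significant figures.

In the equatorial plane E = kp/r³, so p = Er³/(k).
p = (13.0)·(0.165)³ / (8.99×10⁹) = 6.496×10⁻¹² C·m.

p ≈ 6.50×10⁻¹² C·m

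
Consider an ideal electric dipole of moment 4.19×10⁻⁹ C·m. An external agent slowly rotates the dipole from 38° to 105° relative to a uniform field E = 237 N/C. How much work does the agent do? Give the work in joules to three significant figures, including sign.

W_ext = ΔU = U(θ₂) − U(θ₁) = −pE cosθ₂ − (−pE cosθ₁) = pE(cosθ₁ − cosθ₂).
W = (4.19×10⁻⁹)(237)·(cos38° − cos105°) = (9.930×10⁻⁷)·(+1.0468) = 1.040×10⁻⁶ J.

W ≈ 1.04×10⁻⁶ J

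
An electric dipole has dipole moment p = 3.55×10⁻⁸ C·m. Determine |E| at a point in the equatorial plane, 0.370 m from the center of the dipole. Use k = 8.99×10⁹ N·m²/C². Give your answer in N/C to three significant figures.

On the perpendicular bisector E = kp/r³ (half the axial value at the same distance).
E = (8.99×10⁹)(3.55×10⁻⁸) / (0.370)³ = 6301 N/C.

E ≈ 6300 N/C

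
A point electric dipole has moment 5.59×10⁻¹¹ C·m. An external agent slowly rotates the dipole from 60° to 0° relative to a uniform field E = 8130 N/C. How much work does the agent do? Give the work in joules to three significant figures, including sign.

W_ext = ΔU = U(θ₂) − U(θ₁) = −pE cosθ₂ − (−pE cosθ₁) = pE(cosθ₁ − cosθ₂).
W = (5.59×10⁻¹¹)(8130)·(cos60° − cos0°) = (4.545×10⁻⁷)·(-0.5000) = -2.272×10⁻⁷ J.

W ≈ -2.27×10⁻⁷ J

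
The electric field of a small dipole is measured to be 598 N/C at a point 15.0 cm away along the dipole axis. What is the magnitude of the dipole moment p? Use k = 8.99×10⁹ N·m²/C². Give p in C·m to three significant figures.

On axis E = 2kp/r³, so p = Er³/(2k).
p = (598)·(0.150)³ / (2·8.99×10⁹) = 1.122×10⁻¹⁰ C·m.

p ≈ 1.12×10⁻¹⁰ C·m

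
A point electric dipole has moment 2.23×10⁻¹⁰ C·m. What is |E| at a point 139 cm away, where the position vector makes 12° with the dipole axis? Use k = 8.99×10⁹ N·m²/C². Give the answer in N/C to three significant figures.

E ≈ 1.47 N/C

At angle θ the dipole field magnitude is E = (kp/r³)·√(1 + 3cos²θ).
kp/r³ = (8.99×10⁹)(2.23×10⁻¹⁰) / (1.39)³ = 0.7465 N/C.
√(1 + 3cos²12°) = √(1 + 3·0.9568) = √3.8703 ≈ 1.9673.
E ≈ 0.7465 × 1.967 = 1.469 N/C.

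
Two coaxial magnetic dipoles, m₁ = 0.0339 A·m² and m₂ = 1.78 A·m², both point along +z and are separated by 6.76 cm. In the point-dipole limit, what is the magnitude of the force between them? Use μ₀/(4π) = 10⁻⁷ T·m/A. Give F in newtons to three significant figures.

F ≈ 0.00173 N

On-axis B of dipole 1: B = (μ₀/4π)·2m₁/r³. Force on dipole 2: F = m₂·dB/dr.
dB/dr = −(μ₀/4π)·6m₁/r⁴, so |F| = (μ₀/4π)·6m₁m₂/r⁴.
F = 6(10⁻⁷)(0.0339)(1.78)/(0.0676)⁴ = 0.001734 N.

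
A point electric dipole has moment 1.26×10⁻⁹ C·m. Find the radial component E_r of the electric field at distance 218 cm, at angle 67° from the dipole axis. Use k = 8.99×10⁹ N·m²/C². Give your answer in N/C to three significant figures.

E_r ≈ 0.854 N/C

For a dipole, E_r = (2kp cosθ)/r³.
kp/r³ = (8.99×10⁹)(1.26×10⁻⁹)/(2.18)³ = 1.093 N/C.
E_r = 2·1.093·cos67° = 0.8544 N/C.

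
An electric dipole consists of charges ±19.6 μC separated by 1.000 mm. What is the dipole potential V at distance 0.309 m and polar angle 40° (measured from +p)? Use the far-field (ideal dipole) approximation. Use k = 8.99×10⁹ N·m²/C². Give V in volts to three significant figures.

Dipole moment p = qd = (1.96×10⁻⁵ C)(0.00100 m) = 1.96×10⁻⁸ C·m.
The dipole potential is V = kp cosθ / r².
V = (8.99×10⁹)(1.96×10⁻⁸)·cos40° / (0.309)² = 1414 V.

V ≈ 1410 V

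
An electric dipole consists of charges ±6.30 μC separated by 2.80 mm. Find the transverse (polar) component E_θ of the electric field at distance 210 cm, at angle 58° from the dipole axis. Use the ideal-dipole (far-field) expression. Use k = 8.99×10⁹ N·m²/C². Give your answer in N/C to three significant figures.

Dipole moment p = qd = (6.30×10⁻⁶ C)(0.00280 m) = 1.764×10⁻⁸ C·m.
For a dipole, E_θ = (kp sinθ)/r³.
kp/r³ = (8.99×10⁹)(1.764×10⁻⁸)/(2.10)³ = 17.12 N/C.
E_θ = 17.12·sin58° = 14.52 N/C.

E_θ ≈ 14.5 N/C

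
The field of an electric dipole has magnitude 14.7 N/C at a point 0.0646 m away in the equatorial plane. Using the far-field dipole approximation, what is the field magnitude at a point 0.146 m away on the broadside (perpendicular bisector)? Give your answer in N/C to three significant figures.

Dipole fields scale as 1/r³ in the far field; the geometry is the same at both points.
E₂ = E₁ · (r₁/r₂)³ = 14.7 · (0.0646/0.146)³.
(r₁/r₂)³ = (0.4425)³ = 0.08662.
E₂ ≈ 1.273 N/C.

E ≈ 1.27 N/C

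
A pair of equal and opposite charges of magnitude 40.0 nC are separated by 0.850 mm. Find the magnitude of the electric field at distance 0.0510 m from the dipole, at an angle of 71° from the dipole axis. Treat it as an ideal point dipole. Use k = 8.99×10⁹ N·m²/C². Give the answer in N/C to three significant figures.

E ≈ 2650 N/C

Dipole moment p = qd = (4.00×10⁻⁸ C)(8.50×10⁻⁴ m) = 3.40×10⁻¹¹ C·m.
At angle θ the dipole field magnitude is E = (kp/r³)·√(1 + 3cos²θ).
kp/r³ = (8.99×10⁹)(3.40×10⁻¹¹) / (0.0510)³ = 2304 N/C.
√(1 + 3cos²71°) = √(1 + 3·0.1060) = √1.3180 ≈ 1.1480.
E ≈ 2304 × 1.148 = 2645 N/C.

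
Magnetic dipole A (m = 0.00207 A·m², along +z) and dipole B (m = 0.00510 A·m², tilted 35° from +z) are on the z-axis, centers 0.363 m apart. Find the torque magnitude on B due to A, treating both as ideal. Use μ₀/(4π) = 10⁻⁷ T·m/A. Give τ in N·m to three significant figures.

Dipole B is on the axis of dipole A, so B₁ there is axial: B₁ = (μ₀/4π)·2m₁/r³ along +z.
B₁ = 2(10⁻⁷)(0.00207)/(0.363)³ = 8.655×10⁻⁹ T.
τ = m₂ B₁ sinθ.
τ = (0.00510)(8.655×10⁻⁹)·sin35° = 2.532×10⁻¹¹ N·m.

τ ≈ 2.53×10⁻¹¹ N·m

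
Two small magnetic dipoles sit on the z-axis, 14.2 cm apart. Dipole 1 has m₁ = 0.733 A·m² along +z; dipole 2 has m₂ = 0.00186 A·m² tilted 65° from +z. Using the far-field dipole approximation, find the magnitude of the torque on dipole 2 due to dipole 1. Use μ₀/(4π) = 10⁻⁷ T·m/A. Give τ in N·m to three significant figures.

τ ≈ 8.63×10⁻⁸ N·m

Dipole B is on the axis of dipole A, so B₁ there is axial: B₁ = (μ₀/4π)·2m₁/r³ along +z.
B₁ = 2(10⁻⁷)(0.733)/(0.142)³ = 5.120×10⁻⁵ T.
τ = m₂ B₁ sinθ.
τ = (0.00186)(5.120×10⁻⁵)·sin65° = 8.631×10⁻⁸ N·m.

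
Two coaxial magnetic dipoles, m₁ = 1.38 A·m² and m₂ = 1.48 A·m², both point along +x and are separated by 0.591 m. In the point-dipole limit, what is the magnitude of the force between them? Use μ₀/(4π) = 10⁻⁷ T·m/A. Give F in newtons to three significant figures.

On-axis B of dipole 1: B = (μ₀/4π)·2m₁/r³. Force on dipole 2: F = m₂·dB/dr.
dB/dr = −(μ₀/4π)·6m₁/r⁴, so |F| = (μ₀/4π)·6m₁m₂/r⁴.
F = 6(10⁻⁷)(1.38)(1.48)/(0.591)⁴ = 1.004×10⁻⁵ N.

F ≈ 1.00×10⁻⁵ N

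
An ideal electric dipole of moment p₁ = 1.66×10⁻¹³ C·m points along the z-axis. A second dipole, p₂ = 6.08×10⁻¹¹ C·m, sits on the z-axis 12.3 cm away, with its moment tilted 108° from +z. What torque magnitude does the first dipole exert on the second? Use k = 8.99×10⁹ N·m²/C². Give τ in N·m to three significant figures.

τ ≈ 9.27×10⁻¹¹ N·m

The second dipole sits on the axis of the first, so the field there is axial: E₁ = 2kp₁/r³ along +z.
E₁ = 2(8.99×10⁹)(1.66×10⁻¹³)/(0.123)³ = 1.604 N/C.
Torque on the second dipole: τ = p₂ E₁ sinθ.
τ = (6.08×10⁻¹¹)(1.604)·sin108° = 9.275×10⁻¹¹ N·m.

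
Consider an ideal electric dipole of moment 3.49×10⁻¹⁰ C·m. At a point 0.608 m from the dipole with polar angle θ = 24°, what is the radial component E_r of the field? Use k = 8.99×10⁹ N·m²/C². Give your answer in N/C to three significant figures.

E_r ≈ 25.5 N/C

For a dipole, E_r = (2kp cosθ)/r³.
kp/r³ = (8.99×10⁹)(3.49×10⁻¹⁰)/(0.608)³ = 13.96 N/C.
E_r = 2·13.96·cos24° = 25.51 N/C.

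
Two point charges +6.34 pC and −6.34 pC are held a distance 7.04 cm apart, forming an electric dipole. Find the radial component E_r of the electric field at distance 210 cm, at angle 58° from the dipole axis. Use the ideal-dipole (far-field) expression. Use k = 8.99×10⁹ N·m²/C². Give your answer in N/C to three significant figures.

E_r ≈ 4.59×10⁻⁴ N/C

Dipole moment p = qd = (6.34×10⁻¹² C)(0.0704 m) = 4.463×10⁻¹³ C·m.
For a dipole, E_r = (2kp cosθ)/r³.
kp/r³ = (8.99×10⁹)(4.463×10⁻¹³)/(2.10)³ = 4.332×10⁻⁴ N/C.
E_r = 2·4.332×10⁻⁴·cos58° = 4.592×10⁻⁴ N/C.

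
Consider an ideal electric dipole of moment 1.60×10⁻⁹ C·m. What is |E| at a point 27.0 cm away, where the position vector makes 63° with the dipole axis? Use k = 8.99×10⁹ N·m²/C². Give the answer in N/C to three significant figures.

E ≈ 930 N/C

At angle θ the dipole field magnitude is E = (kp/r³)·√(1 + 3cos²θ).
kp/r³ = (8.99×10⁹)(1.60×10⁻⁹) / (0.270)³ = 730.8 N/C.
√(1 + 3cos²63°) = √(1 + 3·0.2061) = √1.6183 ≈ 1.2721.
E ≈ 730.8 × 1.272 = 929.7 N/C.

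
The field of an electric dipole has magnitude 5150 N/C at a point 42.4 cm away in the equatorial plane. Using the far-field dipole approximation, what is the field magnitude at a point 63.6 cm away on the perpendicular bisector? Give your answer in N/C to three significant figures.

E ≈ 1530 N/C

Dipole fields scale as 1/r³ in the far field; the geometry is the same at both points.
E₂ = E₁ · (r₁/r₂)³ = 5150 · (42.4/63.6)³.
(r₁/r₂)³ = (0.6667)³ = 0.2963.
E₂ ≈ 1526 N/C.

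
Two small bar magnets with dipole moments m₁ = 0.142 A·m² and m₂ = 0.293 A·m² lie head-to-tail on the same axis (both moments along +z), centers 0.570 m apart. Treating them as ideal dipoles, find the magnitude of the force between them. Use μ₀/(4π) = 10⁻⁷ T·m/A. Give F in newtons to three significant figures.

F ≈ 2.36×10⁻⁷ N

On-axis B of dipole 1: B = (μ₀/4π)·2m₁/r³. Force on dipole 2: F = m₂·dB/dr.
dB/dr = −(μ₀/4π)·6m₁/r⁴, so |F| = (μ₀/4π)·6m₁m₂/r⁴.
F = 6(10⁻⁷)(0.142)(0.293)/(0.570)⁴ = 2.365×10⁻⁷ N.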